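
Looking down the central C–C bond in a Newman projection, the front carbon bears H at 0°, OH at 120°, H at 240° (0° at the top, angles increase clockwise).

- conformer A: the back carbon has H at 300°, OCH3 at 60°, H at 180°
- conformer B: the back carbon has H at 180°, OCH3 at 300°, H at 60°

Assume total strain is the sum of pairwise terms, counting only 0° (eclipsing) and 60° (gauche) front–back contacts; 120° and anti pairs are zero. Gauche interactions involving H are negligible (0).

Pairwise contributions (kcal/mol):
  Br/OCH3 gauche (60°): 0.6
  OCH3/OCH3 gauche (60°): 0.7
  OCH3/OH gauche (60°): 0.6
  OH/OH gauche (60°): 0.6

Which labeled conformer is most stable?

B

A (staggered): OH(120°)/OCH3(60°) gauche 0.6 → 0.6 kcal/mol.
B (staggered): no non-H gauche contacts → 0.0 kcal/mol.
B has the lowest total (0.0 kcal/mol).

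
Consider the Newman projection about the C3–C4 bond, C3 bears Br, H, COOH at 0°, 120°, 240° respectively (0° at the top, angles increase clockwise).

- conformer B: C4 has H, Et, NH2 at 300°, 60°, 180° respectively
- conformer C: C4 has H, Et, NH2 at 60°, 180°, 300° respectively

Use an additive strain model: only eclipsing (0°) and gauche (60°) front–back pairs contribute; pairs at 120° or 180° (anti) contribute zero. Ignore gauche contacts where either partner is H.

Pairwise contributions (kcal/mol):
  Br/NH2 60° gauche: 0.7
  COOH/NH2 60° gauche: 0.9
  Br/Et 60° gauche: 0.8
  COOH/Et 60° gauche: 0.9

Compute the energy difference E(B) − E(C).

-0.8 kcal/mol

B (staggered): Br(0°)/Et(60°) gauche 0.8; COOH(240°)/NH2(180°) gauche 0.9 → 1.7 kcal/mol.
C (staggered): Br(0°)/NH2(300°) gauche 0.7; COOH(240°)/Et(180°) gauche 0.9; COOH(240°)/NH2(300°) gauche 0.9 → 2.5 kcal/mol.
E(B) − E(C) = 1.7 − 2.5 = -0.8 kcal/mol.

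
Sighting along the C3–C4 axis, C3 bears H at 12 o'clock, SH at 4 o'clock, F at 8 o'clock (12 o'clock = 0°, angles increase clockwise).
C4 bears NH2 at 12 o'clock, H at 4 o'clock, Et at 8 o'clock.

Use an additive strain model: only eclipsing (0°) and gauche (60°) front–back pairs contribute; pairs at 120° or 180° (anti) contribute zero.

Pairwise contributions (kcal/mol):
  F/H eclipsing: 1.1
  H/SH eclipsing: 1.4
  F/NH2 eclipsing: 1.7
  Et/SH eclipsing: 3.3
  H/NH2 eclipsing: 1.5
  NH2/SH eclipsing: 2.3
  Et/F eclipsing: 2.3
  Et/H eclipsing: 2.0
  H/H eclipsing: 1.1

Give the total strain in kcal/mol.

5.2 kcal/mol

This conformer (eclipsed): H(0°)/NH2(0°) eclipsed 1.5; SH(120°)/H(120°) eclipsed 1.4; F(240°)/Et(240°) eclipsed 2.3 → 5.2 kcal/mol.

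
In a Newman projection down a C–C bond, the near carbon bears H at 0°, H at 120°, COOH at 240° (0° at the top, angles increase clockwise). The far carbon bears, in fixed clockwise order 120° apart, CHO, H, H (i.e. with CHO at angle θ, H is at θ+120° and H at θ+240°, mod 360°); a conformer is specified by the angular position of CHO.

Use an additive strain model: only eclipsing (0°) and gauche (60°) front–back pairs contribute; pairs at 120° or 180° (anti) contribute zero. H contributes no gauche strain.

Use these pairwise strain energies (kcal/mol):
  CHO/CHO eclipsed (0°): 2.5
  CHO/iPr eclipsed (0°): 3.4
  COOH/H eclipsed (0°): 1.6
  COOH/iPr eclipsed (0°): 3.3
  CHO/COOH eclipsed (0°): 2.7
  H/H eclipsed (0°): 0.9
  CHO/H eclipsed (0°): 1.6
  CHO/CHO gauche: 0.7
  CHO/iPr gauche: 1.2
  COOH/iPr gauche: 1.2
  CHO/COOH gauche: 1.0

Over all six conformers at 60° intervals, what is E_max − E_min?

4.5 kcal/mol

CHO at 0° (eclipsed): H(0°)/CHO(0°) eclipsed 1.6; H(120°)/H(120°) eclipsed 0.9; COOH(240°)/H(240°) eclipsed 1.6 → 4.1 kcal/mol.
CHO at 60° (staggered): no non-H gauche contacts → 0.0 kcal/mol.
CHO at 120° (eclipsed): H(0°)/H(0°) eclipsed 0.9; H(120°)/CHO(120°) eclipsed 1.6; COOH(240°)/H(240°) eclipsed 1.6 → 4.1 kcal/mol.
CHO at 180° (staggered): COOH(240°)/CHO(180°) gauche 1.0 → 1.0 kcal/mol.
CHO at 240° (eclipsed): H(0°)/H(0°) eclipsed 0.9; H(120°)/H(120°) eclipsed 0.9; COOH(240°)/CHO(240°) eclipsed 2.7 → 4.5 kcal/mol.
CHO at 300° (staggered): COOH(240°)/CHO(300°) gauche 1.0 → 1.0 kcal/mol.
Max at 240° (4.5 kcal/mol), min at 60° (0.0 kcal/mol); barrier = 4.5 kcal/mol.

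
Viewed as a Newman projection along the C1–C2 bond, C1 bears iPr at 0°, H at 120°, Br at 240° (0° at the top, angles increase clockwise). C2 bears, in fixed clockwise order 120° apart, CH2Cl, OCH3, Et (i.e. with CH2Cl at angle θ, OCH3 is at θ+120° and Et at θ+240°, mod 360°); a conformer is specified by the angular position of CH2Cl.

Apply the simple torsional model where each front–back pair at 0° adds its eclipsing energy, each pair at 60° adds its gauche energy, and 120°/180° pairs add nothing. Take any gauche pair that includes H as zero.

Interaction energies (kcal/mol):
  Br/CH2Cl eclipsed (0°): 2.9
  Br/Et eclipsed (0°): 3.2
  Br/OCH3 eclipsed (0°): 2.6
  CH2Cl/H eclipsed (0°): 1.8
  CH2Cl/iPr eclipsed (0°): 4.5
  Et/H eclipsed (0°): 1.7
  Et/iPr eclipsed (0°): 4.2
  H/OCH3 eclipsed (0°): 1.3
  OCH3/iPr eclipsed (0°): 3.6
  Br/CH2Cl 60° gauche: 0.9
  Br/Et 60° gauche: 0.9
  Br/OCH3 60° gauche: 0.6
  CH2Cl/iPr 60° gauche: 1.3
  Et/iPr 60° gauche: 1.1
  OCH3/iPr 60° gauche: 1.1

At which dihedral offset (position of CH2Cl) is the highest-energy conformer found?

CH2Cl at 0° is eclipsed. iPr at 0° is eclipsed with CH2Cl at 0° (4.5); H at 120° is eclipsed with OCH3 at 120° (1.3); Br at 240° is eclipsed with Et at 240° (3.2). Total 9.0 kcal/mol.
CH2Cl at 60° is staggered. iPr at 0° is gauche with CH2Cl at 60° (1.3); iPr at 0° is gauche with Et at 300° (1.1); Br at 240° is gauche with OCH3 at 180° (0.6); Br at 240° is gauche with Et at 300° (0.9). Total 3.9 kcal/mol.
CH2Cl at 120° is eclipsed. iPr at 0° is eclipsed with Et at 0° (4.2); H at 120° is eclipsed with CH2Cl at 120° (1.8); Br at 240° is eclipsed with OCH3 at 240° (2.6). Total 8.6 kcal/mol.
CH2Cl at 180° is staggered. iPr at 0° is gauche with OCH3 at 300° (1.1); iPr at 0° is gauche with Et at 60° (1.1); Br at 240° is gauche with CH2Cl at 180° (0.9); Br at 240° is gauche with OCH3 at 300° (0.6). Total 3.7 kcal/mol.
CH2Cl at 240° is eclipsed. iPr at 0° is eclipsed with OCH3 at 0° (3.6); H at 120° is eclipsed with Et at 120° (1.7); Br at 240° is eclipsed with CH2Cl at 240° (2.9). Total 8.2 kcal/mol.
CH2Cl at 300° is staggered. iPr at 0° is gauche with CH2Cl at 300° (1.3); iPr at 0° is gauche with OCH3 at 60° (1.1); Br at 240° is gauche with CH2Cl at 300° (0.9); Br at 240° is gauche with Et at 180° (0.9). Total 4.2 kcal/mol.
The maximum (9.0 kcal/mol) occurs with CH2Cl at 0°.

0°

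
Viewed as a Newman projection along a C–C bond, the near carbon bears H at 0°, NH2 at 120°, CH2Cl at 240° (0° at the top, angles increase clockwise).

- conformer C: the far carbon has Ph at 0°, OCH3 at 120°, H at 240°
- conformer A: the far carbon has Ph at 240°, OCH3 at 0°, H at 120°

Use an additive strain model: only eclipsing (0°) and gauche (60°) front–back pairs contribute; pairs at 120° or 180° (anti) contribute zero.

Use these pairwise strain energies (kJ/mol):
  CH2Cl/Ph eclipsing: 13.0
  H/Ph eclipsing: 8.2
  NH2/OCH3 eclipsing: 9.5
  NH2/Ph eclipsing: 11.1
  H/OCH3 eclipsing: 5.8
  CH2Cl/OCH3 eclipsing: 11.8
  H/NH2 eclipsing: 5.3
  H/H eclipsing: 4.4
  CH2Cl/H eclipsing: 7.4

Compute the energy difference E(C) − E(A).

+1.0 kJ/mol

C (eclipsed): H–Ph eclipsed, NH2–OCH3 eclipsed, CH2Cl–H eclipsed; 8.2 + 9.5 + 7.4 = 25.1 kJ/mol.
A (eclipsed): H–OCH3 eclipsed, NH2–H eclipsed, CH2Cl–Ph eclipsed; 5.8 + 5.3 + 13.0 = 24.1 kJ/mol.
E(C) − E(A) = 25.1 − 24.1 = +1.0 kJ/mol.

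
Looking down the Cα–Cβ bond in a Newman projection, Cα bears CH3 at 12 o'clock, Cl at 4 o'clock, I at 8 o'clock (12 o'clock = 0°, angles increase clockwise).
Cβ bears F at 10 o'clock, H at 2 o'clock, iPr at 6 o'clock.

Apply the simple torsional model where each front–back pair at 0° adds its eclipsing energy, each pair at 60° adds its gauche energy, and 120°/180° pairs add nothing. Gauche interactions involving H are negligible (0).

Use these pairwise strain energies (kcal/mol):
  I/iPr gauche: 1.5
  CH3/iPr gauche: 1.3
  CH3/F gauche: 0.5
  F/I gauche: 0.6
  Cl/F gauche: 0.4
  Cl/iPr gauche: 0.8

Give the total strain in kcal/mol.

This conformer is staggered. CH3 at 0° is gauche with F at 300° (0.5); Cl at 120° is gauche with iPr at 180° (0.8); I at 240° is gauche with F at 300° (0.6); I at 240° is gauche with iPr at 180° (1.5). Total 3.4 kcal/mol.

3.4 kcal/mol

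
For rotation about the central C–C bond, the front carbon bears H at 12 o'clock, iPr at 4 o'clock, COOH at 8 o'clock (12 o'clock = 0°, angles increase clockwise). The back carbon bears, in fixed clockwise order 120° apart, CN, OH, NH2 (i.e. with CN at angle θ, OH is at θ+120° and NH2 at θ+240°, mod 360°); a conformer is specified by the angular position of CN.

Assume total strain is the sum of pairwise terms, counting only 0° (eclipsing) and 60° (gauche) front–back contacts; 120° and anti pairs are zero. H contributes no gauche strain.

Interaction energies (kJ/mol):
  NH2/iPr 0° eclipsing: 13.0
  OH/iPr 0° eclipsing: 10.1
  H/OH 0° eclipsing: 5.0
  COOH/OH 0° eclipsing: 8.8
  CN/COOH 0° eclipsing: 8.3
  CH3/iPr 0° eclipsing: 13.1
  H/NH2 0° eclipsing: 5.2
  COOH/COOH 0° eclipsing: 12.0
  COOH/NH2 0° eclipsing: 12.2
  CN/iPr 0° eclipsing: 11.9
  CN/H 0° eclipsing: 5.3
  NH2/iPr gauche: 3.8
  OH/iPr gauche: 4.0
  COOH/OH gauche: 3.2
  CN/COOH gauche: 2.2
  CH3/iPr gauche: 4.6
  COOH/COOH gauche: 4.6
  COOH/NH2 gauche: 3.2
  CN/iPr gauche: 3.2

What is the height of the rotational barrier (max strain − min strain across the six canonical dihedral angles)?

CN at 0° is eclipsed. H at 0° is eclipsed with CN at 0° (5.3); iPr at 120° is eclipsed with OH at 120° (10.1); COOH at 240° is eclipsed with NH2 at 240° (12.2). Total 27.6 kJ/mol.
CN at 60° is staggered. iPr at 120° is gauche with CN at 60° (3.2); iPr at 120° is gauche with OH at 180° (4.0); COOH at 240° is gauche with OH at 180° (3.2); COOH at 240° is gauche with NH2 at 300° (3.2). Total 13.6 kJ/mol.
CN at 120° is eclipsed. H at 0° is eclipsed with NH2 at 0° (5.2); iPr at 120° is eclipsed with CN at 120° (11.9); COOH at 240° is eclipsed with OH at 240° (8.8). Total 25.9 kJ/mol.
CN at 180° is staggered. iPr at 120° is gauche with CN at 180° (3.2); iPr at 120° is gauche with NH2 at 60° (3.8); COOH at 240° is gauche with CN at 180° (2.2); COOH at 240° is gauche with OH at 300° (3.2). Total 12.4 kJ/mol.
CN at 240° is eclipsed. H at 0° is eclipsed with OH at 0° (5.0); iPr at 120° is eclipsed with NH2 at 120° (13.0); COOH at 240° is eclipsed with CN at 240° (8.3). Total 26.3 kJ/mol.
CN at 300° is staggered. iPr at 120° is gauche with OH at 60° (4.0); iPr at 120° is gauche with NH2 at 180° (3.8); COOH at 240° is gauche with CN at 300° (2.2); COOH at 240° is gauche with NH2 at 180° (3.2). Total 13.2 kJ/mol.
Max at 0° (27.6 kJ/mol), min at 180° (12.4 kJ/mol); barrier = 15.2 kJ/mol.

15.2 kJ/mol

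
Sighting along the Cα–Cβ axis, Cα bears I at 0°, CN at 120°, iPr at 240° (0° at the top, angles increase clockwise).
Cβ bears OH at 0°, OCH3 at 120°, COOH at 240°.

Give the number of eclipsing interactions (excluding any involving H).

3

Non-H eclipsing pairs: I(0°)/OH(0°); CN(120°)/OCH3(120°); iPr(240°)/COOH(240°) — 3 interactions.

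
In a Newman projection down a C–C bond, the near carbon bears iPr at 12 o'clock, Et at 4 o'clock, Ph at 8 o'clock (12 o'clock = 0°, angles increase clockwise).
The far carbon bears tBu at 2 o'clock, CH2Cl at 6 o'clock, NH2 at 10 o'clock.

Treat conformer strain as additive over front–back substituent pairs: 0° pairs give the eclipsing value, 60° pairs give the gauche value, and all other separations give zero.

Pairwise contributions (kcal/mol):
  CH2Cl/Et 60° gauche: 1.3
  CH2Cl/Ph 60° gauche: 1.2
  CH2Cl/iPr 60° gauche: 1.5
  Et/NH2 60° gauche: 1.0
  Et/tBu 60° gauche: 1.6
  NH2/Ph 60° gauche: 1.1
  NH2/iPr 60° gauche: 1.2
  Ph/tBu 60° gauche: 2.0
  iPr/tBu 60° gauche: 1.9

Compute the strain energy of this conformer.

This conformer (staggered): iPr–tBu gauche, iPr–NH2 gauche, Et–tBu gauche, Et–CH2Cl gauche, Ph–CH2Cl gauche, Ph–NH2 gauche; 1.9 + 1.2 + 1.6 + 1.3 + 1.2 + 1.1 = 8.3 kcal/mol.

8.3 kcal/mol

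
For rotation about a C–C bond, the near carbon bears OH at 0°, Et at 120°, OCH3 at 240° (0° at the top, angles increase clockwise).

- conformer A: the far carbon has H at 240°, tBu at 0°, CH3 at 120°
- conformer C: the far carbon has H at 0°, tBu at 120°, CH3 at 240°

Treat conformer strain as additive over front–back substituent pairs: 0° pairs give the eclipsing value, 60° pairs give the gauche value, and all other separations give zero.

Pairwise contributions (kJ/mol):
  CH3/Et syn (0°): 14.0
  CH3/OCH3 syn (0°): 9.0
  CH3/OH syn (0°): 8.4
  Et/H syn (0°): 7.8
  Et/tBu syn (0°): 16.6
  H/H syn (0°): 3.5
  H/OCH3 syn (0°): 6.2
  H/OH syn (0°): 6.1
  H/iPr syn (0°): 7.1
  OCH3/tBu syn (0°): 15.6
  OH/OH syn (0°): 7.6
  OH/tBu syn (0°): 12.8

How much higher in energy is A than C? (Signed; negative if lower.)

A (eclipsed): OH(0°)/tBu(0°) eclipsed 12.8; Et(120°)/CH3(120°) eclipsed 14.0; OCH3(240°)/H(240°) eclipsed 6.2 → 33.0 kJ/mol.
C (eclipsed): OH(0°)/H(0°) eclipsed 6.1; Et(120°)/tBu(120°) eclipsed 16.6; OCH3(240°)/CH3(240°) eclipsed 9.0 → 31.7 kJ/mol.
E(A) − E(C) = 33.0 − 31.7 = +1.3 kJ/mol.

+1.3 kJ/mol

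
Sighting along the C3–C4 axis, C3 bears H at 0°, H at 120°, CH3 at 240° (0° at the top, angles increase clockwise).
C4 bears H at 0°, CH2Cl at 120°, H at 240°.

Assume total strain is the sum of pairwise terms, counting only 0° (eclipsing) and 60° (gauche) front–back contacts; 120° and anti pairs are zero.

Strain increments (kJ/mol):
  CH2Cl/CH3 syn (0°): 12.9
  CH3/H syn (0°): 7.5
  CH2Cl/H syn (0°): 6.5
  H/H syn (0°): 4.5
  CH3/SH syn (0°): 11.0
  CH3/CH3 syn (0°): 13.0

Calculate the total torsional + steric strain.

18.5 kJ/mol

This conformer is eclipsed. H at 0° is eclipsed with H at 0° (4.5); H at 120° is eclipsed with CH2Cl at 120° (6.5); CH3 at 240° is eclipsed with H at 240° (7.5). Total 18.5 kJ/mol.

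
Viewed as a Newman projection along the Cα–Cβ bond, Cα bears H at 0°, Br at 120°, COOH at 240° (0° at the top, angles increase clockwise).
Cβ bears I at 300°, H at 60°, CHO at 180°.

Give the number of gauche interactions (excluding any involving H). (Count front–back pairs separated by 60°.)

3

Non-H gauche pairs: Br(120°)/CHO(180°); COOH(240°)/I(300°); COOH(240°)/CHO(180°) — 3 interactions.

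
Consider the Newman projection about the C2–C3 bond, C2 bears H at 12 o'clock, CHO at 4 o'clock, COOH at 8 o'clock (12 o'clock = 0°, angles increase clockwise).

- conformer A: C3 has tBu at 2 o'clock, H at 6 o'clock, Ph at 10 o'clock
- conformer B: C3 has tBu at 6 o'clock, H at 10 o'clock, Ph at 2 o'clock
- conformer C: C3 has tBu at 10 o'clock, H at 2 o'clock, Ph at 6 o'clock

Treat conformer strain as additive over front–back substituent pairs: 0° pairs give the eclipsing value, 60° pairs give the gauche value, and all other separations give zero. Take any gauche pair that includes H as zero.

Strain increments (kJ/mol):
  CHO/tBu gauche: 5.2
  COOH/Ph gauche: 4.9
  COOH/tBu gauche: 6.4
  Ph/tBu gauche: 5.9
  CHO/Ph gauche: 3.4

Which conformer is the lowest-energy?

A

A (staggered): CHO–tBu gauche, COOH–Ph gauche; 5.2 + 4.9 = 10.1 kJ/mol.
B (staggered): CHO–tBu gauche, CHO–Ph gauche, COOH–tBu gauche; 5.2 + 3.4 + 6.4 = 15.0 kJ/mol.
C (staggered): CHO–Ph gauche, COOH–tBu gauche, COOH–Ph gauche; 3.4 + 6.4 + 4.9 = 14.7 kJ/mol.
A has the lowest total (10.1 kJ/mol).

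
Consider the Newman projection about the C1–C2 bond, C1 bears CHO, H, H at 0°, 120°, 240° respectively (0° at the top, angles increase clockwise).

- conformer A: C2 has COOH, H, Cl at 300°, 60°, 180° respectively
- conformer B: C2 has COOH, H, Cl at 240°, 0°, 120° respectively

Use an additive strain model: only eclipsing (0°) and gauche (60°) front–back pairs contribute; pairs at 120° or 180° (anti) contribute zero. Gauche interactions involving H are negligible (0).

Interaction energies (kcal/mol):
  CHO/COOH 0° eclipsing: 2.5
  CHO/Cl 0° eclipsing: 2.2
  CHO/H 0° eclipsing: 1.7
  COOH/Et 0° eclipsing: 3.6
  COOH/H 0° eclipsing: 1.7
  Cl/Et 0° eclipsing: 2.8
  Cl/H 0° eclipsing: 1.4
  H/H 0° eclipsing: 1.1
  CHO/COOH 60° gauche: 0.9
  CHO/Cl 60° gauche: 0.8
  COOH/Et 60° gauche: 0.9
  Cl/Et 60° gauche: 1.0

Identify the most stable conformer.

A is staggered. CHO at 0° is gauche with COOH at 300° (0.9). Total 0.9 kcal/mol.
B is eclipsed. CHO at 0° is eclipsed with H at 0° (1.7); H at 120° is eclipsed with Cl at 120° (1.4); H at 240° is eclipsed with COOH at 240° (1.7). Total 4.8 kcal/mol.
A has the lowest total (0.9 kcal/mol).

A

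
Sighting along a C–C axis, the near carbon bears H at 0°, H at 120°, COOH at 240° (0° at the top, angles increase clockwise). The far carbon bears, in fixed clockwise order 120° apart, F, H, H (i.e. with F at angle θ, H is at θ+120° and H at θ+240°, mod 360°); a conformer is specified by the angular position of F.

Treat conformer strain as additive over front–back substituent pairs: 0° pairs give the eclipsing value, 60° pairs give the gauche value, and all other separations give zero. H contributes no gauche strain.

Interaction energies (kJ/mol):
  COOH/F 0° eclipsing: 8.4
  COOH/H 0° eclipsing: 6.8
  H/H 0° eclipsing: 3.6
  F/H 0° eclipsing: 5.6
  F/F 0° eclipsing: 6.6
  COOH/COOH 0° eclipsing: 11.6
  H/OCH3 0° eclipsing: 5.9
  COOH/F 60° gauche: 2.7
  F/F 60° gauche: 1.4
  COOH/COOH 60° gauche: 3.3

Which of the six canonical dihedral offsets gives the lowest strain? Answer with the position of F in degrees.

F at 0° is eclipsed. H at 0° is eclipsed with F at 0° (5.6); H at 120° is eclipsed with H at 120° (3.6); COOH at 240° is eclipsed with H at 240° (6.8). Total 16.0 kJ/mol.
F at 60° (staggered): no non-H gauche contacts → 0.0 kJ/mol.
F at 120° is eclipsed. H at 0° is eclipsed with H at 0° (3.6); H at 120° is eclipsed with F at 120° (5.6); COOH at 240° is eclipsed with H at 240° (6.8). Total 16.0 kJ/mol.
F at 180° is staggered. COOH at 240° is gauche with F at 180° (2.7). Total 2.7 kJ/mol.
F at 240° is eclipsed. H at 0° is eclipsed with H at 0° (3.6); H at 120° is eclipsed with H at 120° (3.6); COOH at 240° is eclipsed with F at 240° (8.4). Total 15.6 kJ/mol.
F at 300° is staggered. COOH at 240° is gauche with F at 300° (2.7). Total 2.7 kJ/mol.
The minimum (0.0 kJ/mol) occurs with F at 60°.

60°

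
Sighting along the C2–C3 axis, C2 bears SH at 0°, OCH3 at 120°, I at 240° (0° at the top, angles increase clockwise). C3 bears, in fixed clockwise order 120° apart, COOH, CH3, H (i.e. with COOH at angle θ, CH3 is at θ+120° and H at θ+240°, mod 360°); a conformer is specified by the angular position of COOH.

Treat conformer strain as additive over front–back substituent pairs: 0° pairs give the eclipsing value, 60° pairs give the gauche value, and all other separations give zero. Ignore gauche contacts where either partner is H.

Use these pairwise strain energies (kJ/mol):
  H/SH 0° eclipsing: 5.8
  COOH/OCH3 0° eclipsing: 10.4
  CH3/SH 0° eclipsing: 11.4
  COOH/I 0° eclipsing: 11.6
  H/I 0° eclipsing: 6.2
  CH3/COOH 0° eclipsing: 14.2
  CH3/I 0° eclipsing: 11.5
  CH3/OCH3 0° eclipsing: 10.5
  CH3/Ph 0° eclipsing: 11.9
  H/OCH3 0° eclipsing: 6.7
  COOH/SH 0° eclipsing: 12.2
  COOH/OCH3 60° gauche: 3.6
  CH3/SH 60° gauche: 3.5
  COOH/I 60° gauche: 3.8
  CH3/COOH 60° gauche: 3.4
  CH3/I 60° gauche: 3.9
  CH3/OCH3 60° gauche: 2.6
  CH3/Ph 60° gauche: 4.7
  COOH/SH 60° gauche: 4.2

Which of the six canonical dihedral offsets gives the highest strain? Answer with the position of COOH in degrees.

240°

COOH at 0° is eclipsed. SH at 0° is eclipsed with COOH at 0° (12.2); OCH3 at 120° is eclipsed with CH3 at 120° (10.5); I at 240° is eclipsed with H at 240° (6.2). Total 28.9 kJ/mol.
COOH at 60° is staggered. SH at 0° is gauche with COOH at 60° (4.2); OCH3 at 120° is gauche with COOH at 60° (3.6); OCH3 at 120° is gauche with CH3 at 180° (2.6); I at 240° is gauche with CH3 at 180° (3.9). Total 14.3 kJ/mol.
COOH at 120° is eclipsed. SH at 0° is eclipsed with H at 0° (5.8); OCH3 at 120° is eclipsed with COOH at 120° (10.4); I at 240° is eclipsed with CH3 at 240° (11.5). Total 27.7 kJ/mol.
COOH at 180° is staggered. SH at 0° is gauche with CH3 at 300° (3.5); OCH3 at 120° is gauche with COOH at 180° (3.6); I at 240° is gauche with COOH at 180° (3.8); I at 240° is gauche with CH3 at 300° (3.9). Total 14.8 kJ/mol.
COOH at 240° is eclipsed. SH at 0° is eclipsed with CH3 at 0° (11.4); OCH3 at 120° is eclipsed with H at 120° (6.7); I at 240° is eclipsed with COOH at 240° (11.6). Total 29.7 kJ/mol.
COOH at 300° is staggered. SH at 0° is gauche with COOH at 300° (4.2); SH at 0° is gauche with CH3 at 60° (3.5); OCH3 at 120° is gauche with CH3 at 60° (2.6); I at 240° is gauche with COOH at 300° (3.8). Total 14.1 kJ/mol.
The maximum (29.7 kJ/mol) occurs with COOH at 240°.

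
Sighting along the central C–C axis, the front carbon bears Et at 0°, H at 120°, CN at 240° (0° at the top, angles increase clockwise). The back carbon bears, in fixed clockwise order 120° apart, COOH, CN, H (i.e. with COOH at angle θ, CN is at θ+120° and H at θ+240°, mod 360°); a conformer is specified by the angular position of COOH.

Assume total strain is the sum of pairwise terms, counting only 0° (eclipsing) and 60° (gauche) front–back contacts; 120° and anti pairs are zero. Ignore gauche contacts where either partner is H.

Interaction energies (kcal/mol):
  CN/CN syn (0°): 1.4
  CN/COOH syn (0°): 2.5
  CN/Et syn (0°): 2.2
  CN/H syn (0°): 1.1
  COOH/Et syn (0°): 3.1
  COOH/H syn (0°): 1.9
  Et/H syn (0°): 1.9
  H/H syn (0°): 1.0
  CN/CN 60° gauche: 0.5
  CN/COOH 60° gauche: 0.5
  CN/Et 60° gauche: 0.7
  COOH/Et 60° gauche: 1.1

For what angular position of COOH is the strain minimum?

60°

COOH at 0° (eclipsed): Et–COOH eclipsed, H–CN eclipsed, CN–H eclipsed; 3.1 + 1.1 + 1.1 = 5.3 kcal/mol.
COOH at 60° (staggered): Et–COOH gauche, CN–CN gauche; 1.1 + 0.5 = 1.6 kcal/mol.
COOH at 120° (eclipsed): Et–H eclipsed, H–COOH eclipsed, CN–CN eclipsed; 1.9 + 1.9 + 1.4 = 5.2 kcal/mol.
COOH at 180° (staggered): Et–CN gauche, CN–COOH gauche, CN–CN gauche; 0.7 + 0.5 + 0.5 = 1.7 kcal/mol.
COOH at 240° (eclipsed): Et–CN eclipsed, H–H eclipsed, CN–COOH eclipsed; 2.2 + 1.0 + 2.5 = 5.7 kcal/mol.
COOH at 300° (staggered): Et–COOH gauche, Et–CN gauche, CN–COOH gauche; 1.1 + 0.7 + 0.5 = 2.3 kcal/mol.
The minimum (1.6 kcal/mol) occurs with COOH at 60°.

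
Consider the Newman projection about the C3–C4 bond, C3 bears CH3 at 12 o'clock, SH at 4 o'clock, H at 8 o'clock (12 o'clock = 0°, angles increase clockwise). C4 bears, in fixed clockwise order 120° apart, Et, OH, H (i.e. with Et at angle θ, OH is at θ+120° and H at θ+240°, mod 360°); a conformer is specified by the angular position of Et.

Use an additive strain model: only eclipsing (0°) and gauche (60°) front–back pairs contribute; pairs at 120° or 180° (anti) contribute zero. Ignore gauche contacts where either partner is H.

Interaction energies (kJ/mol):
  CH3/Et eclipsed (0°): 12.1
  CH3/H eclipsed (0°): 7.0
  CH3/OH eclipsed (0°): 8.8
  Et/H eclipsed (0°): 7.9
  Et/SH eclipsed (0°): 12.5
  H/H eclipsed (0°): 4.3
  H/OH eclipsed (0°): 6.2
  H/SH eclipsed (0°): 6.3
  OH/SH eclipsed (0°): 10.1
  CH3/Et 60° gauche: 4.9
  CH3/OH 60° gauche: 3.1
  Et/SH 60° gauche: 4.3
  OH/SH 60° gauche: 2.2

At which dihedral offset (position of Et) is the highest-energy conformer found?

0°

Et at 0° (eclipsed): CH3–Et eclipsed, SH–OH eclipsed, H–H eclipsed; 12.1 + 10.1 + 4.3 = 26.5 kJ/mol.
Et at 60° (staggered): CH3–Et gauche, SH–Et gauche, SH–OH gauche; 4.9 + 4.3 + 2.2 = 11.4 kJ/mol.
Et at 120° (eclipsed): CH3–H eclipsed, SH–Et eclipsed, H–OH eclipsed; 7.0 + 12.5 + 6.2 = 25.7 kJ/mol.
Et at 180° (staggered): CH3–OH gauche, SH–Et gauche; 3.1 + 4.3 = 7.4 kJ/mol.
Et at 240° (eclipsed): CH3–OH eclipsed, SH–H eclipsed, H–Et eclipsed; 8.8 + 6.3 + 7.9 = 23.0 kJ/mol.
Et at 300° (staggered): CH3–Et gauche, CH3–OH gauche, SH–OH gauche; 4.9 + 3.1 + 2.2 = 10.2 kJ/mol.
The maximum (26.5 kJ/mol) occurs with Et at 0°.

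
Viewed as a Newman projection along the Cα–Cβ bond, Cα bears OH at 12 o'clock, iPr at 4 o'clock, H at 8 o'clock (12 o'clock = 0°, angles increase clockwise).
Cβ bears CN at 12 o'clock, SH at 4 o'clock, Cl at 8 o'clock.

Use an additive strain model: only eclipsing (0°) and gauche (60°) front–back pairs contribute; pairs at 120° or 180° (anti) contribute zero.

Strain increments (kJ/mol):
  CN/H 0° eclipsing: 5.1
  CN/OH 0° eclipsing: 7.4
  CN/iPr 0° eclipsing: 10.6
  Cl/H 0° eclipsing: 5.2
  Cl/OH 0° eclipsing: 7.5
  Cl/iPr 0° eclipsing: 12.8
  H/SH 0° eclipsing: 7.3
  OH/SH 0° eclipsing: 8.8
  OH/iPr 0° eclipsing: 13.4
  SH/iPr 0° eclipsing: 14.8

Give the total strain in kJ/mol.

This conformer (eclipsed): OH–CN eclipsed, iPr–SH eclipsed, H–Cl eclipsed; 7.4 + 14.8 + 5.2 = 27.4 kJ/mol.

27.4 kJ/mol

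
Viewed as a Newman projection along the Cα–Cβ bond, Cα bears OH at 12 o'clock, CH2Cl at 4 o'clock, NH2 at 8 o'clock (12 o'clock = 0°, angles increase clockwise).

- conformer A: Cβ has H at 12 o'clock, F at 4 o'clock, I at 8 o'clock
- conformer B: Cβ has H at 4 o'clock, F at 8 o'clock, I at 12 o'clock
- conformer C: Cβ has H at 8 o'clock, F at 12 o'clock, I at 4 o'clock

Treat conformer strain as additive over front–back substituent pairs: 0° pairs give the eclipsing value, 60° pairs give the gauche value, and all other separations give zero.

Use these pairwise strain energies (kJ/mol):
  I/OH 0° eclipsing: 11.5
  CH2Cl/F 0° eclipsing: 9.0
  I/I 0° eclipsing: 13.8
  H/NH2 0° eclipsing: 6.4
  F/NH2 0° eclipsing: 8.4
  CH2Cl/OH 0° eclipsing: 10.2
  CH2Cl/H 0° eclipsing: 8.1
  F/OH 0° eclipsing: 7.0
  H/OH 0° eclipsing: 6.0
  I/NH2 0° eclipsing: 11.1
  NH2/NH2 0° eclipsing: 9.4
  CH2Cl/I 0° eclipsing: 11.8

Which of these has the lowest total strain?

C

A (eclipsed): OH–H eclipsed, CH2Cl–F eclipsed, NH2–I eclipsed; 6.0 + 9.0 + 11.1 = 26.1 kJ/mol.
B (eclipsed): OH–I eclipsed, CH2Cl–H eclipsed, NH2–F eclipsed; 11.5 + 8.1 + 8.4 = 28.0 kJ/mol.
C (eclipsed): OH–F eclipsed, CH2Cl–I eclipsed, NH2–H eclipsed; 7.0 + 11.8 + 6.4 = 25.2 kJ/mol.
C has the lowest total (25.2 kJ/mol).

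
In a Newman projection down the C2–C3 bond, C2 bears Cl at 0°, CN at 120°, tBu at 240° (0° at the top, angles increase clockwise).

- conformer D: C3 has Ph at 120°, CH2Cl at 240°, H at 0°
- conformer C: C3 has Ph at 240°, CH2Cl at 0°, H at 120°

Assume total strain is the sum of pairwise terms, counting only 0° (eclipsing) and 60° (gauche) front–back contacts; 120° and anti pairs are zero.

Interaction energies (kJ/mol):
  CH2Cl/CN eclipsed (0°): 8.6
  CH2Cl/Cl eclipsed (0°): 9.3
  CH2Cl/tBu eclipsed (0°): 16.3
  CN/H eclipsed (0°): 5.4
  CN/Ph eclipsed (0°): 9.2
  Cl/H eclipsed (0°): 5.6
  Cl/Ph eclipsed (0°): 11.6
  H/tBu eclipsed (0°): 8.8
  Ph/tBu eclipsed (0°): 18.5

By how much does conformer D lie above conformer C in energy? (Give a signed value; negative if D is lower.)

D (eclipsed): Cl–H eclipsed, CN–Ph eclipsed, tBu–CH2Cl eclipsed; 5.6 + 9.2 + 16.3 = 31.1 kJ/mol.
C (eclipsed): Cl–CH2Cl eclipsed, CN–H eclipsed, tBu–Ph eclipsed; 9.3 + 5.4 + 18.5 = 33.2 kJ/mol.
E(D) − E(C) = 31.1 − 33.2 = -2.1 kJ/mol.

-2.1 kJ/mol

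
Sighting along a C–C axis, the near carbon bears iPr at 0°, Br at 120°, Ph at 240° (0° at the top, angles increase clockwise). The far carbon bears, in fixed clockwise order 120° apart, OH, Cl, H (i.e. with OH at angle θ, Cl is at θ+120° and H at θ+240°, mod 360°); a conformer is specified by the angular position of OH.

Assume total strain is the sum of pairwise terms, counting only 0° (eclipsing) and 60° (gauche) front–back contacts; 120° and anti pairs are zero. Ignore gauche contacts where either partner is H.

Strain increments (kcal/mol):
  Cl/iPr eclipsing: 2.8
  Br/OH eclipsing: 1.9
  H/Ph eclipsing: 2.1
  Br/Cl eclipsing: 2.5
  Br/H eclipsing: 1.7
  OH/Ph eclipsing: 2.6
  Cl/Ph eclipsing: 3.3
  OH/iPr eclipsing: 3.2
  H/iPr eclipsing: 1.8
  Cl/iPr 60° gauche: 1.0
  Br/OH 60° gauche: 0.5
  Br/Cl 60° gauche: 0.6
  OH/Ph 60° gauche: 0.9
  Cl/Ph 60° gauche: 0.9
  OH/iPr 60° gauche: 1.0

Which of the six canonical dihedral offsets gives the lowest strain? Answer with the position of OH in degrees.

60°

OH at 0° (eclipsed): iPr–OH eclipsed, Br–Cl eclipsed, Ph–H eclipsed; 3.2 + 2.5 + 2.1 = 7.8 kcal/mol.
OH at 60° (staggered): iPr–OH gauche, Br–OH gauche, Br–Cl gauche, Ph–Cl gauche; 1.0 + 0.5 + 0.6 + 0.9 = 3.0 kcal/mol.
OH at 120° (eclipsed): iPr–H eclipsed, Br–OH eclipsed, Ph–Cl eclipsed; 1.8 + 1.9 + 3.3 = 7.0 kcal/mol.
OH at 180° (staggered): iPr–Cl gauche, Br–OH gauche, Ph–OH gauche, Ph–Cl gauche; 1.0 + 0.5 + 0.9 + 0.9 = 3.3 kcal/mol.
OH at 240° (eclipsed): iPr–Cl eclipsed, Br–H eclipsed, Ph–OH eclipsed; 2.8 + 1.7 + 2.6 = 7.1 kcal/mol.
OH at 300° (staggered): iPr–OH gauche, iPr–Cl gauche, Br–Cl gauche, Ph–OH gauche; 1.0 + 1.0 + 0.6 + 0.9 = 3.5 kcal/mol.
The minimum (3.0 kcal/mol) occurs with OH at 60°.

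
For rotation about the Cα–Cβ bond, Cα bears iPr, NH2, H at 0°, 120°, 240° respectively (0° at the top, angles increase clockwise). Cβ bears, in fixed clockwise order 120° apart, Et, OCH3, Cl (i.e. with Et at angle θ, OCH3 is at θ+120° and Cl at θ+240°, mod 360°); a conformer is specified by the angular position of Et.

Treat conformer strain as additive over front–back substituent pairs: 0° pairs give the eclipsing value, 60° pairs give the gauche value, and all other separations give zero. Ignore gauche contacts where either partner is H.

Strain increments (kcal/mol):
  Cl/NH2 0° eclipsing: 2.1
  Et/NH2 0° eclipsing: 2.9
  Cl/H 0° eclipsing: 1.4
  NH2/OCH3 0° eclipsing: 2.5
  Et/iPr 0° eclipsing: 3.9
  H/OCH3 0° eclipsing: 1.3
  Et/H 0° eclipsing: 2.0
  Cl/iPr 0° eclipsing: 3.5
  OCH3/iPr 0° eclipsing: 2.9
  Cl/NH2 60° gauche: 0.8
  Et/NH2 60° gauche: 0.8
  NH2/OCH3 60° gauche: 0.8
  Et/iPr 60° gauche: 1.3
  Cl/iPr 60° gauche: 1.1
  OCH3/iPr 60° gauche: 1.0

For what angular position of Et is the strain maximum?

Et at 0° (eclipsed): iPr(0°)/Et(0°) eclipsed 3.9; NH2(120°)/OCH3(120°) eclipsed 2.5; H(240°)/Cl(240°) eclipsed 1.4 → 7.8 kcal/mol.
Et at 60° (staggered): iPr(0°)/Et(60°) gauche 1.3; iPr(0°)/Cl(300°) gauche 1.1; NH2(120°)/Et(60°) gauche 0.8; NH2(120°)/OCH3(180°) gauche 0.8 → 4.0 kcal/mol.
Et at 120° (eclipsed): iPr(0°)/Cl(0°) eclipsed 3.5; NH2(120°)/Et(120°) eclipsed 2.9; H(240°)/OCH3(240°) eclipsed 1.3 → 7.7 kcal/mol.
Et at 180° (staggered): iPr(0°)/OCH3(300°) gauche 1.0; iPr(0°)/Cl(60°) gauche 1.1; NH2(120°)/Et(180°) gauche 0.8; NH2(120°)/Cl(60°) gauche 0.8 → 3.7 kcal/mol.
Et at 240° (eclipsed): iPr(0°)/OCH3(0°) eclipsed 2.9; NH2(120°)/Cl(120°) eclipsed 2.1; H(240°)/Et(240°) eclipsed 2.0 → 7.0 kcal/mol.
Et at 300° (staggered): iPr(0°)/Et(300°) gauche 1.3; iPr(0°)/OCH3(60°) gauche 1.0; NH2(120°)/OCH3(60°) gauche 0.8; NH2(120°)/Cl(180°) gauche 0.8 → 3.9 kcal/mol.
The maximum (7.8 kcal/mol) occurs with Et at 0°.

0°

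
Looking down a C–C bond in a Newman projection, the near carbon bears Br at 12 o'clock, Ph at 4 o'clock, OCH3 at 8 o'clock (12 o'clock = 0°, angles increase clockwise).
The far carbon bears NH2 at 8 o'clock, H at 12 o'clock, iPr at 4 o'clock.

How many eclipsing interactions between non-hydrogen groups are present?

2

Non-H eclipsing pairs: Ph(120°)/iPr(120°); OCH3(240°)/NH2(240°) — 2 interactions.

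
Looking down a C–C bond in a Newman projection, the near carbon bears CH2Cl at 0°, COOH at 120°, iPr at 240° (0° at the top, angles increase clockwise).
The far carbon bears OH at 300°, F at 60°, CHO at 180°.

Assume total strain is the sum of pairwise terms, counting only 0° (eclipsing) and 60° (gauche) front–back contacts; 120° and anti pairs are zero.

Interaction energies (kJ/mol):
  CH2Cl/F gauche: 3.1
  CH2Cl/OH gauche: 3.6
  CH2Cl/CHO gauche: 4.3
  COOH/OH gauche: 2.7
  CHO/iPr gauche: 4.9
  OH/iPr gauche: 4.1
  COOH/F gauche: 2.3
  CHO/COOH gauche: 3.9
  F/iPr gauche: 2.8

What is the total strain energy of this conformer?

This conformer (staggered): CH2Cl(0°)/OH(300°) gauche 3.6; CH2Cl(0°)/F(60°) gauche 3.1; COOH(120°)/F(60°) gauche 2.3; COOH(120°)/CHO(180°) gauche 3.9; iPr(240°)/OH(300°) gauche 4.1; iPr(240°)/CHO(180°) gauche 4.9 → 21.9 kJ/mol.

21.9 kJ/mol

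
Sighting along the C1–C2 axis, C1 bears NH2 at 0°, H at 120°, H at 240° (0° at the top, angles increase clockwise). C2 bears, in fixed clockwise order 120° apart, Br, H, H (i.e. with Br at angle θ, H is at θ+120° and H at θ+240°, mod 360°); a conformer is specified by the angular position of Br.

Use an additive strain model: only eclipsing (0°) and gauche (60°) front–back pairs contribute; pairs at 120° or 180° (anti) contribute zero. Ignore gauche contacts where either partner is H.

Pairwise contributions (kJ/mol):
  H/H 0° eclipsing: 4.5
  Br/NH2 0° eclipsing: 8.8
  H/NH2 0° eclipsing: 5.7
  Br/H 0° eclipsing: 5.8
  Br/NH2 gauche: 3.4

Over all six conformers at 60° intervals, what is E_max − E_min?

17.8 kJ/mol

Br at 0° (eclipsed): NH2–Br eclipsed, H–H eclipsed, H–H eclipsed; 8.8 + 4.5 + 4.5 = 17.8 kJ/mol.
Br at 60° (staggered): NH2–Br gauche; 3.4 = 3.4 kJ/mol.
Br at 120° (eclipsed): NH2–H eclipsed, H–Br eclipsed, H–H eclipsed; 5.7 + 5.8 + 4.5 = 16.0 kJ/mol.
Br at 180° (staggered): no non-H gauche contacts → 0.0 kJ/mol.
Br at 240° (eclipsed): NH2–H eclipsed, H–H eclipsed, H–Br eclipsed; 5.7 + 4.5 + 5.8 = 16.0 kJ/mol.
Br at 300° (staggered): NH2–Br gauche; 3.4 = 3.4 kJ/mol.
Max at 0° (17.8 kJ/mol), min at 180° (0.0 kJ/mol); barrier = 17.8 kJ/mol.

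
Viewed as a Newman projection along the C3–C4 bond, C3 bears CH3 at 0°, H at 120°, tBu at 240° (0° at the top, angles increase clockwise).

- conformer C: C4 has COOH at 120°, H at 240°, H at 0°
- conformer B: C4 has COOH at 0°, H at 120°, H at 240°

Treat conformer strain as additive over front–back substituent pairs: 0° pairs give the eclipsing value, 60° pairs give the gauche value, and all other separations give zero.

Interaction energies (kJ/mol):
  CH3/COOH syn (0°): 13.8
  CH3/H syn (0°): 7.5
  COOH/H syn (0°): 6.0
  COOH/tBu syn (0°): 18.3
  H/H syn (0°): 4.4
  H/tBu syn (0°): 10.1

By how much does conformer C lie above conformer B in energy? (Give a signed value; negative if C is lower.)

-4.7 kJ/mol

C (eclipsed): CH3(0°)/H(0°) eclipsed 7.5; H(120°)/COOH(120°) eclipsed 6.0; tBu(240°)/H(240°) eclipsed 10.1 → 23.6 kJ/mol.
B (eclipsed): CH3(0°)/COOH(0°) eclipsed 13.8; H(120°)/H(120°) eclipsed 4.4; tBu(240°)/H(240°) eclipsed 10.1 → 28.3 kJ/mol.
E(C) − E(B) = 23.6 − 28.3 = -4.7 kJ/mol.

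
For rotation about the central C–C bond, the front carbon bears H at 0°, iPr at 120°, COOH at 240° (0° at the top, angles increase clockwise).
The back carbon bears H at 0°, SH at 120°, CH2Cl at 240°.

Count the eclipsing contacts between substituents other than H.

Non-H eclipsing pairs: iPr(120°)/SH(120°); COOH(240°)/CH2Cl(240°) — 2 interactions.

2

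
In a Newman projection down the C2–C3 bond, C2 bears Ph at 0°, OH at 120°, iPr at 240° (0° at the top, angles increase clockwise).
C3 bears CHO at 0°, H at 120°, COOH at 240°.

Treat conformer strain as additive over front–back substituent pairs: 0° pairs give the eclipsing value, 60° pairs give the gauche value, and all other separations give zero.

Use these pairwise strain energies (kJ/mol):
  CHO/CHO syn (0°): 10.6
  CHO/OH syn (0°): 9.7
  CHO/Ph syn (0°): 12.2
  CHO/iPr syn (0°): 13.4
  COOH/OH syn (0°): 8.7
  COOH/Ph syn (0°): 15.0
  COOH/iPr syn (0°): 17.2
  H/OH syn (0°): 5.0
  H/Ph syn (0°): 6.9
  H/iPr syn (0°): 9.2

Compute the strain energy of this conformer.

34.4 kJ/mol

This conformer (eclipsed): Ph(0°)/CHO(0°) eclipsed 12.2; OH(120°)/H(120°) eclipsed 5.0; iPr(240°)/COOH(240°) eclipsed 17.2 → 34.4 kJ/mol.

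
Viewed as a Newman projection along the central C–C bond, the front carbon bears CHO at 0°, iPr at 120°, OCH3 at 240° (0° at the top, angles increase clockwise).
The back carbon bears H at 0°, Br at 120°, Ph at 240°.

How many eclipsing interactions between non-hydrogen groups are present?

Non-H eclipsing pairs: iPr(120°)/Br(120°); OCH3(240°)/Ph(240°) — 2 interactions.

2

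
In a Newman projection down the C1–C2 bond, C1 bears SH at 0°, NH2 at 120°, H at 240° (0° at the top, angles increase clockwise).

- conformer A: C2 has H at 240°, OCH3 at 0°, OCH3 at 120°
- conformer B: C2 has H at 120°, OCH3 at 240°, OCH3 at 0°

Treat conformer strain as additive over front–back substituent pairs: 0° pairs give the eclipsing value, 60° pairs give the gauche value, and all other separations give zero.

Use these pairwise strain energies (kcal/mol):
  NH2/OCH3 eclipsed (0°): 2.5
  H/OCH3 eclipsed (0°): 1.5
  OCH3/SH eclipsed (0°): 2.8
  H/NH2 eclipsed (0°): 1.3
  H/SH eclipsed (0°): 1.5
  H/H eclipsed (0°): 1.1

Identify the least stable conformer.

A (eclipsed): SH–OCH3 eclipsed, NH2–OCH3 eclipsed, H–H eclipsed; 2.8 + 2.5 + 1.1 = 6.4 kcal/mol.
B (eclipsed): SH–OCH3 eclipsed, NH2–H eclipsed, H–OCH3 eclipsed; 2.8 + 1.3 + 1.5 = 5.6 kcal/mol.
A has the highest total (6.4 kcal/mol).

A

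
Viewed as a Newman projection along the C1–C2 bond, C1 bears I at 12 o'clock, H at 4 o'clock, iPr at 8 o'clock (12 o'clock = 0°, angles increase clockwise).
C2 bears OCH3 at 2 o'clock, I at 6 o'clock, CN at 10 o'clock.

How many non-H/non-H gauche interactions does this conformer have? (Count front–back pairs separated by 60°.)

4

Non-H gauche pairs: I(0°)/OCH3(60°); I(0°)/CN(300°); iPr(240°)/I(180°); iPr(240°)/CN(300°) — 4 interactions.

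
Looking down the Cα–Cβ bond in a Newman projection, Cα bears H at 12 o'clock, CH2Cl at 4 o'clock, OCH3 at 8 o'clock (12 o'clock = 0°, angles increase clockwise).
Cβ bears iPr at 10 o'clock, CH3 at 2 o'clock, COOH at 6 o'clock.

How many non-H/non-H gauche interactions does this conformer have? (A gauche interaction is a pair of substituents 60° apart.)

Non-H gauche pairs: CH2Cl(120°)/CH3(60°); CH2Cl(120°)/COOH(180°); OCH3(240°)/iPr(300°); OCH3(240°)/COOH(180°) — 4 interactions.

4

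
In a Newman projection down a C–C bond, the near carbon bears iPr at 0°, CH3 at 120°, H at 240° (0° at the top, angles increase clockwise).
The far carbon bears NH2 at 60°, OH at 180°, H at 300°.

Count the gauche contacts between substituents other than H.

3

Non-H gauche pairs: iPr(0°)/NH2(60°); CH3(120°)/NH2(60°); CH3(120°)/OH(180°) — 3 interactions.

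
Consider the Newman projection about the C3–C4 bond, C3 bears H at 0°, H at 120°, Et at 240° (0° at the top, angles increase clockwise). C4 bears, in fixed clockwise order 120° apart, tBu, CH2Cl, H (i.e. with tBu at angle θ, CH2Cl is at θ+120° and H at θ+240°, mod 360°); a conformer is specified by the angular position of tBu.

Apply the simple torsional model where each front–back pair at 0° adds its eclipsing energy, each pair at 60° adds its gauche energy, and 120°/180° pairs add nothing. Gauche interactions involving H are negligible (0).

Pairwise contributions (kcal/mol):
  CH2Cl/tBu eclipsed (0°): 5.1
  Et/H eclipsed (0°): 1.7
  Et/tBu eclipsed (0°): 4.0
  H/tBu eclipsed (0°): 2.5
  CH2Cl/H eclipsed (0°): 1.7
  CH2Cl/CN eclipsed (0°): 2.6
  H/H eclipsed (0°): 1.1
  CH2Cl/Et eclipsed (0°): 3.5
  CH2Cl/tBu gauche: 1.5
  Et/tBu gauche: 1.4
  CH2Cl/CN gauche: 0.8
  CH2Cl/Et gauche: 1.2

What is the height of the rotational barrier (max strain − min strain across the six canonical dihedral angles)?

5.9 kcal/mol

tBu at 0° (eclipsed): H–tBu eclipsed, H–CH2Cl eclipsed, Et–H eclipsed; 2.5 + 1.7 + 1.7 = 5.9 kcal/mol.
tBu at 60° (staggered): Et–CH2Cl gauche; 1.2 = 1.2 kcal/mol.
tBu at 120° (eclipsed): H–H eclipsed, H–tBu eclipsed, Et–CH2Cl eclipsed; 1.1 + 2.5 + 3.5 = 7.1 kcal/mol.
tBu at 180° (staggered): Et–tBu gauche, Et–CH2Cl gauche; 1.4 + 1.2 = 2.6 kcal/mol.
tBu at 240° (eclipsed): H–CH2Cl eclipsed, H–H eclipsed, Et–tBu eclipsed; 1.7 + 1.1 + 4.0 = 6.8 kcal/mol.
tBu at 300° (staggered): Et–tBu gauche; 1.4 = 1.4 kcal/mol.
Max at 120° (7.1 kcal/mol), min at 60° (1.2 kcal/mol); barrier = 5.9 kcal/mol.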